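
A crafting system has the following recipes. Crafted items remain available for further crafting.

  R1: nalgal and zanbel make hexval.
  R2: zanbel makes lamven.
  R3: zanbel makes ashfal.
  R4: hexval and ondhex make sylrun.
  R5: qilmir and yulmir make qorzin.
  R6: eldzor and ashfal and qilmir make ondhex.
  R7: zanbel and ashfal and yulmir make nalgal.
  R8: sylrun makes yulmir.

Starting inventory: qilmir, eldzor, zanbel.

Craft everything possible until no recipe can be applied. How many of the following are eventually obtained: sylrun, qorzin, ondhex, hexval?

1

Using R3, zanbel makes ashfal.
eldzor and ashfal and qilmir → ondhex (R6).
sylrun would need hexval and ondhex (R4), but hexval is never obtained.
qorzin would need qilmir and yulmir (R5), but yulmir is never obtained.
ondhex: reached.
hexval would need nalgal and zanbel (R1), but nalgal is never obtained.
Reached: ondhex — 1 of the 4.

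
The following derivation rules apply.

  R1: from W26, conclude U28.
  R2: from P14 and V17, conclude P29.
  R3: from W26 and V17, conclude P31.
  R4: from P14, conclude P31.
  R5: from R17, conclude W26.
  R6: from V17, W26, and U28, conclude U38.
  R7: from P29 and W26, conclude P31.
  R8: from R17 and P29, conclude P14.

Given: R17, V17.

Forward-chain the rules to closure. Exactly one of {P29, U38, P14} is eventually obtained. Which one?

R17 holds, so W26 follows (R5).
W26 holds, so U28 follows (R1).
V17, W26, and U28 hold, so U38 follows (R6).
P29 would need P14 and V17 (R2), but P14 is never established. P14 would need R17 and P29 (R8), but P29 is never established.

U38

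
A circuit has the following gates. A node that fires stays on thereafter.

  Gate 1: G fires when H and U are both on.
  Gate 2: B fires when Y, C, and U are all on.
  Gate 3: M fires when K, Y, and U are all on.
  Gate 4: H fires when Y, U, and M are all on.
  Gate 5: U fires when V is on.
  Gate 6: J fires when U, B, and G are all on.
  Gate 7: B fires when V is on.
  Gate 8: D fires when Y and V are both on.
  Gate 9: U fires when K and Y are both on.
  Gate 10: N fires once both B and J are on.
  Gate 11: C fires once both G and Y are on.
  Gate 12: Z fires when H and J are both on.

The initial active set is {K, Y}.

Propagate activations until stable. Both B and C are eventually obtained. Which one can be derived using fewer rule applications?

C: Gate 9: K and Y on → U on. Gate 3: K, Y, and U on → M on. Y, U, and M are on, so H fires (Gate 4). Gate 1: H and U on → G on. Gate 11: G and Y on → C on. [5 rule applications]
B: Gate 9: K and Y on → U on. K, Y, and U are on, so M fires (Gate 3). Gate 4: Y, U, and M on → H on. Gate 1: H and U on → G on. G and Y are on, so C fires (Gate 11). Gate 2: Y, C, and U on → B on. [6 rule applications]
C needs fewer.

C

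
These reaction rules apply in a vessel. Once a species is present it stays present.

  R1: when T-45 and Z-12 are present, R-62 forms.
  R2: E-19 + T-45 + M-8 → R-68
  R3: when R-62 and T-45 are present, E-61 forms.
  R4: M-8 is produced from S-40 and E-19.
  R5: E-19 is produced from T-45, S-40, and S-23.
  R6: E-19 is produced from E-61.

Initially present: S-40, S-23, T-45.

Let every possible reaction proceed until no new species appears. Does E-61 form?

E-61 would need R-62 and T-45 (R3), but R-62 never forms.

No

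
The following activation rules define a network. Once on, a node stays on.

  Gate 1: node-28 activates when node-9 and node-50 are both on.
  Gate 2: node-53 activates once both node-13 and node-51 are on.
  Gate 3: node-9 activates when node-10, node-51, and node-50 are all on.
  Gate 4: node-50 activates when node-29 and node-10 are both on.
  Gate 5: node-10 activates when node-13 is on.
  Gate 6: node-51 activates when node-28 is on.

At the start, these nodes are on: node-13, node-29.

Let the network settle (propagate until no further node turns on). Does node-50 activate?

Gate 5: node-13 on → node-10 on.
node-29 and node-10 are on, so node-50 activates (Gate 4).

Yes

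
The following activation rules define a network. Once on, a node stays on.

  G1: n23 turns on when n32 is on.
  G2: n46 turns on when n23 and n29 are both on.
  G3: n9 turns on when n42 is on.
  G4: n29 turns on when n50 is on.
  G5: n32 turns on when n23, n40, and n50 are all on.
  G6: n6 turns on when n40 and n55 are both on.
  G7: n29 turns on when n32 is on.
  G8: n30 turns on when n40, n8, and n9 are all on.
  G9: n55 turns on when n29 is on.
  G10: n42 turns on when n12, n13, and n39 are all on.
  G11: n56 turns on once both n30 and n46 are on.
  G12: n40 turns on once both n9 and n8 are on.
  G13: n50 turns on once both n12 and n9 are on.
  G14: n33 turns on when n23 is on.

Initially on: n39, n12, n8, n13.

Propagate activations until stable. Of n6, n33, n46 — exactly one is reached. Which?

n6

n12, n13, and n39 are on, so n42 turns on (G10).
G3: n42 on → n9 on.
n12 and n9 are on, so n50 turns on (G13).
n9 and n8 are on, so n40 turns on (G12).
G4: n50 on → n29 on.
n29 is on, so n55 turns on (G9).
G6: n40 and n55 on → n6 on.
n33 would need n23 (G14), but n23 never turns on. n46 would need n23 and n29 (G2), but n23 never turns on.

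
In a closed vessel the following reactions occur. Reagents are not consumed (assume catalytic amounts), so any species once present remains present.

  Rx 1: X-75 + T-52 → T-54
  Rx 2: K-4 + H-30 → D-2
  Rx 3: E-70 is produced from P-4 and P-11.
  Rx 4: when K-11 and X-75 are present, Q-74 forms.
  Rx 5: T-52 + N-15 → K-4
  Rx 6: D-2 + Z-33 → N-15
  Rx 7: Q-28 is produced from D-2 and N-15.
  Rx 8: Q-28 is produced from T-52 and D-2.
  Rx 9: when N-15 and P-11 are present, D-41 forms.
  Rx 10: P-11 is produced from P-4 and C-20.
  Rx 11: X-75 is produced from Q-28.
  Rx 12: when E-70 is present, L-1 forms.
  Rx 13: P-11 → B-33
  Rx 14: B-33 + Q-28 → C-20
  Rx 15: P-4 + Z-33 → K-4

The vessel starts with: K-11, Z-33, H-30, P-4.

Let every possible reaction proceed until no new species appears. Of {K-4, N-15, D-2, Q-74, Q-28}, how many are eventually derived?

5

P-4 and Z-33 present → K-4 forms (Rx 15).
K-4 and H-30 present → D-2 forms (Rx 2).
D-2 and Z-33 present → N-15 forms (Rx 6).
D-2 and N-15 present → Q-28 forms (Rx 7).
Q-28 present → X-75 forms (Rx 11).
K-11 and X-75 present → Q-74 forms (Rx 4).
K-4: reached.
N-15: reached.
D-2: reached.
Q-74: reached.
Q-28: reached.
All 5 are reached.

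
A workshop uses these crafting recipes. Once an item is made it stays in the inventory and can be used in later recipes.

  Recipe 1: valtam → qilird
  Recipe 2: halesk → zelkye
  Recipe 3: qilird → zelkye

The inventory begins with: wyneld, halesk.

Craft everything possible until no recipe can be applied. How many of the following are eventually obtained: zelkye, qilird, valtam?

Using Recipe 2, halesk makes zelkye.
zelkye: reached.
qilird would need valtam (Recipe 1), but valtam is never obtained.
No rule produces valtam, and it is not given.
Reached: zelkye — 1 of the 3.

1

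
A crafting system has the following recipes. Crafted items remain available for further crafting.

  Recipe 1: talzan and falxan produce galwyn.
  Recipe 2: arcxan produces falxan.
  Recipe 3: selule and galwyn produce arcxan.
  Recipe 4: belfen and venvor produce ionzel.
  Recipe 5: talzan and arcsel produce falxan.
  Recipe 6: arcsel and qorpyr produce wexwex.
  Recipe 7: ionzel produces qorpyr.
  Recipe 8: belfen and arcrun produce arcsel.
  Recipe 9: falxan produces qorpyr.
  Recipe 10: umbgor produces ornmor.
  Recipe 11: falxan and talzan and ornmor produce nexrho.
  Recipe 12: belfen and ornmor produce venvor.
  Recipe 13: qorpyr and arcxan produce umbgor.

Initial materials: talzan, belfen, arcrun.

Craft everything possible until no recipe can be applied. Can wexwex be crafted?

Using Recipe 8, belfen and arcrun make arcsel.
talzan and arcsel → falxan (Recipe 5).
Using Recipe 9, falxan makes qorpyr.
Using Recipe 6, arcsel and qorpyr make wexwex.

Yes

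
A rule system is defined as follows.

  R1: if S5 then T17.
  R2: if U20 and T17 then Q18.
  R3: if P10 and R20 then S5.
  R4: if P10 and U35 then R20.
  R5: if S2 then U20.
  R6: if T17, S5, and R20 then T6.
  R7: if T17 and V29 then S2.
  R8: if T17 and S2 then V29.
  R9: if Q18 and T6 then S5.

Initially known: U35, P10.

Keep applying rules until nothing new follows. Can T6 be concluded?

Yes

P10 and U35 hold, so R20 follows (R4).
P10 and R20 hold, so S5 follows (R3).
From S5, R1 gives T17.
From T17, S5, and R20, R6 gives T6.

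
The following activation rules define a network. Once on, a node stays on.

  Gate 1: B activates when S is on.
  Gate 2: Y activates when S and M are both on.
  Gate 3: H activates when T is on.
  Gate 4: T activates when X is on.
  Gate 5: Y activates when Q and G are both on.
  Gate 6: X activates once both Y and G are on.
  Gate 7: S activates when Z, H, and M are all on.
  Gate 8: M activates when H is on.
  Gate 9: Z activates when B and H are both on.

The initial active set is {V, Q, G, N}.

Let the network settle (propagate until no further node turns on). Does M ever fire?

Yes

Gate 5: Q and G on → Y on.
Gate 6: Y and G on → X on.
X is on, so T activates (Gate 4).
T is on, so H activates (Gate 3).
Gate 8: H on → M on.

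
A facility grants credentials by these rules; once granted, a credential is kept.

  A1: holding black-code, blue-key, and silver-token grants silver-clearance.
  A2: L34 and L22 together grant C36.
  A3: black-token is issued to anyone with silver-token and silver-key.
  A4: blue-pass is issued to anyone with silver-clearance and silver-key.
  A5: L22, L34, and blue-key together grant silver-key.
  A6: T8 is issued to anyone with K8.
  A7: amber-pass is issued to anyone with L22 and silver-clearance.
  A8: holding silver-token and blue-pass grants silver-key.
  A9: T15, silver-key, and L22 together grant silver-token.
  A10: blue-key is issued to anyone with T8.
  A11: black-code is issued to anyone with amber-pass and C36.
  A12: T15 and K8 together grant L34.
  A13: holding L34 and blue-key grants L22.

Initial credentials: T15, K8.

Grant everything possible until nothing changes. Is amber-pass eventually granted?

No

amber-pass would need L22 and silver-clearance (A7), but silver-clearance is never granted.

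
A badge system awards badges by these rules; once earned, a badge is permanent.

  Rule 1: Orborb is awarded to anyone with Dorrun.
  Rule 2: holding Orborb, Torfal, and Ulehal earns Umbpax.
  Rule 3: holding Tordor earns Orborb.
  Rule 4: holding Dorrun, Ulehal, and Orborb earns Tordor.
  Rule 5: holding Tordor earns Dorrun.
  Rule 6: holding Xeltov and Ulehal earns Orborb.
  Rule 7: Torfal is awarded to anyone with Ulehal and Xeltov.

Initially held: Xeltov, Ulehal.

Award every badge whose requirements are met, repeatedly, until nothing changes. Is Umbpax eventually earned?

With Ulehal and Xeltov, Torfal is earned (Rule 7).
With Xeltov and Ulehal, Orborb is earned (Rule 6).
With Orborb, Torfal, and Ulehal, Umbpax is earned (Rule 2).

Yes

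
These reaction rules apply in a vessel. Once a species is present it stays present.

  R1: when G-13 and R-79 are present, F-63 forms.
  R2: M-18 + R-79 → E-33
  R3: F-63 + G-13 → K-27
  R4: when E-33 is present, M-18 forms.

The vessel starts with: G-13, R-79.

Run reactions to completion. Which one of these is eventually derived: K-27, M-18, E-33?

G-13 and R-79 present → F-63 forms (R1).
F-63 and G-13 present → K-27 forms (R3).
M-18 would need E-33 (R4), but E-33 never forms. E-33 would need M-18 and R-79 (R2), but M-18 never forms.

K-27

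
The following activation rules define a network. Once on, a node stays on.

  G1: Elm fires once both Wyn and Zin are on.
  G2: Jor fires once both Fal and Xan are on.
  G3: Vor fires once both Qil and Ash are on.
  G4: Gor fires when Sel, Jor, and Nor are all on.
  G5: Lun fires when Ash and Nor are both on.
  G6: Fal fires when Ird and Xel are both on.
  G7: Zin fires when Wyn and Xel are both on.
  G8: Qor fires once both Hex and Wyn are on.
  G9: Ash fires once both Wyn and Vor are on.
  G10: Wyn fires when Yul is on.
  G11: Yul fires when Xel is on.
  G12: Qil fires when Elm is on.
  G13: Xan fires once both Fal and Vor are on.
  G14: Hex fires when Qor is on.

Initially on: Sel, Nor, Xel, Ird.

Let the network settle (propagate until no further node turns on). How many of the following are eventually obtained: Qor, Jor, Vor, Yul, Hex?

1

Xel is on, so Yul fires (G11).
Qor would need Hex and Wyn (G8), but Hex never turns on.
Jor would need Fal and Xan (G2), but Xan never turns on.
Vor would need Qil and Ash (G3), but Ash never turns on.
Yul: reached.
Hex would need Qor (G14), but Qor never turns on.
Reached: Yul — 1 of the 5.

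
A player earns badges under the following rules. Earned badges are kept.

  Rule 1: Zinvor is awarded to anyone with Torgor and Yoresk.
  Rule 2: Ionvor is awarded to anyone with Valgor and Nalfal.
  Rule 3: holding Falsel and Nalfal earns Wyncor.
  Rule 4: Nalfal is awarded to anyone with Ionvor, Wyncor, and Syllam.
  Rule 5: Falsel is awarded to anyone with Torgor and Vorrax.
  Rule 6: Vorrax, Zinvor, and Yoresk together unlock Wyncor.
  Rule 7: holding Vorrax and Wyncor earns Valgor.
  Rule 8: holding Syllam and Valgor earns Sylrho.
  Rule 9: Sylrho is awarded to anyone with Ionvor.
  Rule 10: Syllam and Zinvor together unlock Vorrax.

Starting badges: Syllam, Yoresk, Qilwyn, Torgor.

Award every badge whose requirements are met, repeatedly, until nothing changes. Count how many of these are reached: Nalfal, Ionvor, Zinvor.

1

With Torgor and Yoresk, Zinvor is earned (Rule 1).
Nalfal would need Ionvor, Wyncor, and Syllam (Rule 4), but Ionvor is never earned.
Ionvor would need Valgor and Nalfal (Rule 2), but Nalfal is never earned.
Zinvor: reached.
Reached: Zinvor — 1 of the 3.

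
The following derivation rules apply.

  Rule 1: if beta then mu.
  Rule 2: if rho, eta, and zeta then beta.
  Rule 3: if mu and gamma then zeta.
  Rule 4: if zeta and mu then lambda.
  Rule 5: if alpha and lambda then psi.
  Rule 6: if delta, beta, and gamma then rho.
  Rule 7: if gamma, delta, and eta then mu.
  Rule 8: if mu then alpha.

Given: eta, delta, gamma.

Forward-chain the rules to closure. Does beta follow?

beta would need rho, eta, and zeta (Rule 2), but rho is never established.

No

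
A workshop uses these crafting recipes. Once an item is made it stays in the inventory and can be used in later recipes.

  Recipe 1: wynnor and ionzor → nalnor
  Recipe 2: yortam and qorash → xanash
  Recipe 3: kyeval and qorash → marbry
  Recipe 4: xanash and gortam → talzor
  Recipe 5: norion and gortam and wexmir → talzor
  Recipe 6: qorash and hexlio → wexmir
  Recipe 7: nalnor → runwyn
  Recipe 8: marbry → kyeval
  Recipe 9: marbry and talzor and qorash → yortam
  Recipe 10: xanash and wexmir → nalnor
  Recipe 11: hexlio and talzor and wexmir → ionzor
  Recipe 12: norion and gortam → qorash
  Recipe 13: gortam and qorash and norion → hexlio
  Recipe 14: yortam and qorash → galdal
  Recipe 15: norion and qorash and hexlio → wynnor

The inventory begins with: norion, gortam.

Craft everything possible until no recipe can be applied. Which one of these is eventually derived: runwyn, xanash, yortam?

Using Recipe 12, norion and gortam make qorash.
Using Recipe 13, gortam, qorash, and norion make hexlio.
qorash and hexlio → wexmir (Recipe 6).
norion and qorash and hexlio → wynnor (Recipe 15).
Using Recipe 5, norion, gortam, and wexmir make talzor.
hexlio and talzor and wexmir → ionzor (Recipe 11).
Using Recipe 1, wynnor and ionzor make nalnor.
nalnor → runwyn (Recipe 7).
yortam would need marbry, talzor, and qorash (Recipe 9), but marbry is never obtained. xanash would need yortam and qorash (Recipe 2), but yortam is never obtained.

runwyn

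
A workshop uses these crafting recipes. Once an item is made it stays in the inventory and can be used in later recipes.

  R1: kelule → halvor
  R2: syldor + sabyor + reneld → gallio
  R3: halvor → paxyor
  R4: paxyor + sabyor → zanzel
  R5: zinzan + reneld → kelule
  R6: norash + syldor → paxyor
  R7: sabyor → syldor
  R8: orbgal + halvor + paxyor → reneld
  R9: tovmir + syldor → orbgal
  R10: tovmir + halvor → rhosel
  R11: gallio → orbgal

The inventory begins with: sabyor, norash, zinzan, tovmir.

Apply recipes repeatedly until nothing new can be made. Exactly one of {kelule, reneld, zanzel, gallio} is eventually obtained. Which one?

sabyor → syldor (R7).
Using R6, norash and syldor make paxyor.
paxyor + sabyor → zanzel (R4).
reneld would need orbgal, halvor, and paxyor (R8), but halvor is never obtained. gallio would need syldor, sabyor, and reneld (R2), but reneld is never obtained. kelule would need zinzan and reneld (R5), but reneld is never obtained.

zanzel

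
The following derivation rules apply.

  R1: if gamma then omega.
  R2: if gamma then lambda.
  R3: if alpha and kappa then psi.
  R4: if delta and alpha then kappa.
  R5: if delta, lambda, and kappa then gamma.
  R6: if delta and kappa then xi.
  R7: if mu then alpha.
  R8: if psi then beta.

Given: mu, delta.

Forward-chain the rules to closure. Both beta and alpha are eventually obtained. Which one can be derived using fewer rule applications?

alpha

alpha: mu holds, so alpha follows (R7). [1 rule application]
beta: From mu, R7 gives alpha. delta and alpha hold, so kappa follows (R4). From alpha and kappa, R3 gives psi. psi holds, so beta follows (R8). [4 rule applications]
alpha needs fewer.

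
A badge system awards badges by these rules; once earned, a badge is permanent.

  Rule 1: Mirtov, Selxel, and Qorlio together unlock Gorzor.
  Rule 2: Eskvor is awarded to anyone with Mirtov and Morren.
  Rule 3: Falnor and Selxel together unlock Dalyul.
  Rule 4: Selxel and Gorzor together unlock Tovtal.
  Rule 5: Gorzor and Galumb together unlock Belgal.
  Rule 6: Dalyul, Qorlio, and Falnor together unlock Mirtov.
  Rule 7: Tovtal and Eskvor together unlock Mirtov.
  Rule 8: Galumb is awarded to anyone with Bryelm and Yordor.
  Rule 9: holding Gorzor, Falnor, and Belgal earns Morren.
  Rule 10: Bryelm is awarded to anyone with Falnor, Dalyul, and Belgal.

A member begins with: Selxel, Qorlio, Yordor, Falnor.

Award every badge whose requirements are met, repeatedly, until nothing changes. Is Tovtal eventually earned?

Yes

With Falnor and Selxel, Dalyul is earned (Rule 3).
With Dalyul, Qorlio, and Falnor, Mirtov is earned (Rule 6).
With Mirtov, Selxel, and Qorlio, Gorzor is earned (Rule 1).
With Selxel and Gorzor, Tovtal is earned (Rule 4).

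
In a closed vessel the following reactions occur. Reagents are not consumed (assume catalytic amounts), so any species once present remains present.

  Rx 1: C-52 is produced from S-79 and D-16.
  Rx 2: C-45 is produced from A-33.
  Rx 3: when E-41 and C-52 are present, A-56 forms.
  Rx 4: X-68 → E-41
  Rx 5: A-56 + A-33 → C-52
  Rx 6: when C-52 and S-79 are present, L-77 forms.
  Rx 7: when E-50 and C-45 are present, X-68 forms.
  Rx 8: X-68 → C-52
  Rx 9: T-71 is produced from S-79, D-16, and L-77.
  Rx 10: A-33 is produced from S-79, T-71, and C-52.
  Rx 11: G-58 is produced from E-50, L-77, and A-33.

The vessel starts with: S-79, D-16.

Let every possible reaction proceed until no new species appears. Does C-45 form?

Yes

S-79 and D-16 present → C-52 forms (Rx 1).
C-52 and S-79 present → L-77 forms (Rx 6).
S-79, D-16, and L-77 present → T-71 forms (Rx 9).
S-79, T-71, and C-52 present → A-33 forms (Rx 10).
A-33 present → C-45 forms (Rx 2).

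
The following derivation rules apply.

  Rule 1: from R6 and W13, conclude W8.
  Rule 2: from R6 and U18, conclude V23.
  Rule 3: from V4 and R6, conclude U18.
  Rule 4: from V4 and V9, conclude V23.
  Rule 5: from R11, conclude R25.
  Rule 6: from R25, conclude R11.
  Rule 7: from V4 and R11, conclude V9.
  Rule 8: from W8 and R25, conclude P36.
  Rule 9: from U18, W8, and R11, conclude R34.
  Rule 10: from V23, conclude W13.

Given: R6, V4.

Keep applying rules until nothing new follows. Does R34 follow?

No

R34 would need U18, W8, and R11 (Rule 9), but R11 is never established.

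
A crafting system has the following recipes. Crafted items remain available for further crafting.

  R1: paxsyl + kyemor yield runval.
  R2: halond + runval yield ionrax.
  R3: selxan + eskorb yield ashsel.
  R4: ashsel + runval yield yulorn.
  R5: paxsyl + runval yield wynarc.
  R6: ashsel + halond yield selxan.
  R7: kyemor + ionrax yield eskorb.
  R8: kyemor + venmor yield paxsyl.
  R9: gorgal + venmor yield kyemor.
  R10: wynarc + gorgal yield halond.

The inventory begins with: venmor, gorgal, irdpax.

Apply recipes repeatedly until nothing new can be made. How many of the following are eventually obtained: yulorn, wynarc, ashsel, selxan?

Using R9, gorgal and venmor make kyemor.
Using R8, kyemor and venmor make paxsyl.
paxsyl + kyemor → runval (R1).
Using R5, paxsyl and runval make wynarc.
yulorn would need ashsel and runval (R4), but ashsel is never obtained.
wynarc: reached.
ashsel would need selxan and eskorb (R3), but selxan is never obtained.
selxan would need ashsel and halond (R6), but ashsel is never obtained.
Reached: wynarc — 1 of the 4.

1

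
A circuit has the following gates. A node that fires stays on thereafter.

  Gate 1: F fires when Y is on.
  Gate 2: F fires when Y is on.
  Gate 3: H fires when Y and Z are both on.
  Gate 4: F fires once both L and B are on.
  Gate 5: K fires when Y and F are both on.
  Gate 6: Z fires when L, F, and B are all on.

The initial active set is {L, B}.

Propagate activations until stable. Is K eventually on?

No

K would need Y and F (Gate 5), but Y never turns on.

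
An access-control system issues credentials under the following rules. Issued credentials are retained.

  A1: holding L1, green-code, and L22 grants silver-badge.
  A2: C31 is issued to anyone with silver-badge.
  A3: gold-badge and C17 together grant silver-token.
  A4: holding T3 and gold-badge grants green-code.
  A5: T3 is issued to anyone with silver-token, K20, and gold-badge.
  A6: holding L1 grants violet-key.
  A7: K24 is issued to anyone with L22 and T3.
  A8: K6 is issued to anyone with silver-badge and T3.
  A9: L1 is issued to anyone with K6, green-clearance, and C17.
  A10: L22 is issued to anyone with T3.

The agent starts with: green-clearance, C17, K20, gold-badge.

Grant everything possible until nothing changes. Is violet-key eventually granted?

violet-key would need L1 (A6), but L1 is never granted.

No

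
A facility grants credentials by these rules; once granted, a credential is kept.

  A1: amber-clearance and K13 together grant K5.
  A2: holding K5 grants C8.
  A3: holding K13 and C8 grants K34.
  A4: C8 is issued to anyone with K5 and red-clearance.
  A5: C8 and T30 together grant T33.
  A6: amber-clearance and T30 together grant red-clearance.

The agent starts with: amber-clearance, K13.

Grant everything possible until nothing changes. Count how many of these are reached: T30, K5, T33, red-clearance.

1

Holding amber-clearance and K13 grants K5 (A1).
No rule produces T30, and it is not given.
K5: reached.
T33 would need C8 and T30 (A5), but T30 is never granted.
red-clearance would need amber-clearance and T30 (A6), but T30 is never granted.
Reached: K5 — 1 of the 4.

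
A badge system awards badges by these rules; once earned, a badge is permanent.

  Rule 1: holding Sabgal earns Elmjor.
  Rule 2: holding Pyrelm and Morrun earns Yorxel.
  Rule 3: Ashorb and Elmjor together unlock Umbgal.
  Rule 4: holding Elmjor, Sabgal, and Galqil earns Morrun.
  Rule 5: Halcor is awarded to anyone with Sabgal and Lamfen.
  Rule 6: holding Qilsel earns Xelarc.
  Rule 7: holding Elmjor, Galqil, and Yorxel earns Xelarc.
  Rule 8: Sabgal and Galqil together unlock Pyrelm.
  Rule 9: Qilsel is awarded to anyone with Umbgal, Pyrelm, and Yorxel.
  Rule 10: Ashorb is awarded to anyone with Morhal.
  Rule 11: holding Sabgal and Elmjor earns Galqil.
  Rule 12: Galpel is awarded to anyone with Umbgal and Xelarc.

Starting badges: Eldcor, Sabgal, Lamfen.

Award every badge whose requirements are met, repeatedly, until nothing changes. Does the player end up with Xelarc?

Yes

With Sabgal, Elmjor is earned (Rule 1).
With Sabgal and Elmjor, Galqil is earned (Rule 11).
With Sabgal and Galqil, Pyrelm is earned (Rule 8).
With Elmjor, Sabgal, and Galqil, Morrun is earned (Rule 4).
With Pyrelm and Morrun, Yorxel is earned (Rule 2).
With Elmjor, Galqil, and Yorxel, Xelarc is earned (Rule 7).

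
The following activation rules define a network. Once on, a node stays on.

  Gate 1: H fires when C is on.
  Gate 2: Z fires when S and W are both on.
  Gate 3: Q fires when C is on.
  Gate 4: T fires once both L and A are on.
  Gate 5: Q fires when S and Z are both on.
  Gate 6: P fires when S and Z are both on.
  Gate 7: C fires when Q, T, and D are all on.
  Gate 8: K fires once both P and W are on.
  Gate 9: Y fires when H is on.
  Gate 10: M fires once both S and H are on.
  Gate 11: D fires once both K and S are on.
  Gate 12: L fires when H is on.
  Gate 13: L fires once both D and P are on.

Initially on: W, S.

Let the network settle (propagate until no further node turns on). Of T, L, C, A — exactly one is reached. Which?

Gate 2: S and W on → Z on.
Gate 6: S and Z on → P on.
P and W are on, so K fires (Gate 8).
K and S are on, so D fires (Gate 11).
D and P are on, so L fires (Gate 13).
T would need L and A (Gate 4), but A never turns on. C would need Q, T, and D (Gate 7), but T never turns on. No rule produces A, and it is not given.

L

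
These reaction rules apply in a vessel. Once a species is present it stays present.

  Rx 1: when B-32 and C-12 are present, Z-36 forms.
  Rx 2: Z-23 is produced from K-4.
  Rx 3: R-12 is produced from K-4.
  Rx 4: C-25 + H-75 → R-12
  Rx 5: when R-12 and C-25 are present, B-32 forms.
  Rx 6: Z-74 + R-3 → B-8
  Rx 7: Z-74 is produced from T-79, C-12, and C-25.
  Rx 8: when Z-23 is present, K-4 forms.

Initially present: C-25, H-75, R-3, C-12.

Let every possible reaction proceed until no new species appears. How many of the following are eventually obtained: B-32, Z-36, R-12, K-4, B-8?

C-25 and H-75 present → R-12 forms (Rx 4).
R-12 and C-25 present → B-32 forms (Rx 5).
B-32 and C-12 present → Z-36 forms (Rx 1).
B-32: reached.
Z-36: reached.
R-12: reached.
K-4 would need Z-23 (Rx 8), but Z-23 never forms.
B-8 would need Z-74 and R-3 (Rx 6), but Z-74 never forms.
Reached: B-32, Z-36, and R-12 — 3 of the 5.

3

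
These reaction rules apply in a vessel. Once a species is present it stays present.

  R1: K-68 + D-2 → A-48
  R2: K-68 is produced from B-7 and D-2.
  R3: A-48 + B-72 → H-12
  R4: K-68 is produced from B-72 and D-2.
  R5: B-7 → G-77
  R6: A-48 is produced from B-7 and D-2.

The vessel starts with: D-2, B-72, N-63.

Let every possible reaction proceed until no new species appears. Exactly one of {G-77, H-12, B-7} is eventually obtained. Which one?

H-12

B-72 and D-2 present → K-68 forms (R4).
K-68 and D-2 present → A-48 forms (R1).
A-48 and B-72 present → H-12 forms (R3).
No rule produces B-7, and it is not given. G-77 would need B-7 (R5), but B-7 never forms.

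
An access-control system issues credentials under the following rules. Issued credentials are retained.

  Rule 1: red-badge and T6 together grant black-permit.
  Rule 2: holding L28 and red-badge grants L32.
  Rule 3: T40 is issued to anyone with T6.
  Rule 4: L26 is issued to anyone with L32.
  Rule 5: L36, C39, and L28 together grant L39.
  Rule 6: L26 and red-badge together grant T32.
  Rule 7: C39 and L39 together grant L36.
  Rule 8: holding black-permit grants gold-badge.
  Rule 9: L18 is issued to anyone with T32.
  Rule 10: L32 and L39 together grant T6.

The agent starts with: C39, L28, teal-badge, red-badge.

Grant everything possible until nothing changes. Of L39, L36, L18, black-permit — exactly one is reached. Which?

L18

Holding L28 and red-badge grants L32 (Rule 2).
Holding L32 grants L26 (Rule 4).
Holding L26 and red-badge grants T32 (Rule 6).
Holding T32 grants L18 (Rule 9).
L36 would need C39 and L39 (Rule 7), but L39 is never granted. black-permit would need red-badge and T6 (Rule 1), but T6 is never granted. L39 would need L36, C39, and L28 (Rule 5), but L36 is never granted.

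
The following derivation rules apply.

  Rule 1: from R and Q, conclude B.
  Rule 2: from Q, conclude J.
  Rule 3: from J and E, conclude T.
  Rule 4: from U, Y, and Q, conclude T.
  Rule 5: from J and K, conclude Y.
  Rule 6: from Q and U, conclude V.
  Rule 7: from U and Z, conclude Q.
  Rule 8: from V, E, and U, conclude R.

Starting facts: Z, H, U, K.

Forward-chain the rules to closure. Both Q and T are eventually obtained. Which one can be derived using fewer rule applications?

Q: U and Z hold, so Q follows (Rule 7). [1 rule application]
T: From U and Z, Rule 7 gives Q. Q holds, so J follows (Rule 2). J and K hold, so Y follows (Rule 5). From U, Y, and Q, Rule 4 gives T. [4 rule applications]
Q needs fewer.

Q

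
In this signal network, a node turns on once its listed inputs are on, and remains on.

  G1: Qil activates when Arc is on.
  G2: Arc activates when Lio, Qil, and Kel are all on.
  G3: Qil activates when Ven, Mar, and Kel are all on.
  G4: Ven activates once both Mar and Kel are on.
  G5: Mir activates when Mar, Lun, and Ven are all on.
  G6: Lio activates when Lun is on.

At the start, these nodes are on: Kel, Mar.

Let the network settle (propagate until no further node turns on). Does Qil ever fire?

Mar and Kel are on, so Ven activates (G4).
Ven, Mar, and Kel are on, so Qil activates (G3).

Yes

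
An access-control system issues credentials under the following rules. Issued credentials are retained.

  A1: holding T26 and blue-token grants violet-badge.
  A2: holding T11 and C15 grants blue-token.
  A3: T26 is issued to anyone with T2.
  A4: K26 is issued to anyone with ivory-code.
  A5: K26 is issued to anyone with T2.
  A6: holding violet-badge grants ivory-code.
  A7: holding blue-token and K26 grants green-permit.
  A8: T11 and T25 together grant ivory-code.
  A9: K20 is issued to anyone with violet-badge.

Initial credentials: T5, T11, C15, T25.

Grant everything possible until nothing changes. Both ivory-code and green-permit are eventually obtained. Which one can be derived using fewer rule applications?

ivory-code: Holding T11 and T25 grants ivory-code (A8). [1 rule application]
green-permit: Holding T11 and T25 grants ivory-code (A8). Holding T11 and C15 grants blue-token (A2). Holding ivory-code grants K26 (A4). Holding blue-token and K26 grants green-permit (A7). [4 rule applications]
ivory-code needs fewer.

ivory-code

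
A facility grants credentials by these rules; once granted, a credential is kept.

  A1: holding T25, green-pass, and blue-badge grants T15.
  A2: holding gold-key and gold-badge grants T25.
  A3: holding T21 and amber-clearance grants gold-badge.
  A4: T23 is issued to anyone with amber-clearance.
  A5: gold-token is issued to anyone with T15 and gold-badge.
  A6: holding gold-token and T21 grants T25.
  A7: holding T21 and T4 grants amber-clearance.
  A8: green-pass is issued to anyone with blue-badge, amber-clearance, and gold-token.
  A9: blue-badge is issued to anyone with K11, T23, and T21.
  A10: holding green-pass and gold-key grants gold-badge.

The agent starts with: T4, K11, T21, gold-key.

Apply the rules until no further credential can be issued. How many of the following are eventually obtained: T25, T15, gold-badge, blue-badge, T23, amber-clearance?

5

Holding T21 and T4 grants amber-clearance (A7).
Holding T21 and amber-clearance grants gold-badge (A3).
Holding amber-clearance grants T23 (A4).
Holding gold-key and gold-badge grants T25 (A2).
Holding K11, T23, and T21 grants blue-badge (A9).
T25: reached.
T15 would need T25, green-pass, and blue-badge (A1), but green-pass is never granted.
gold-badge: reached.
blue-badge: reached.
T23: reached.
amber-clearance: reached.
Reached: T25, gold-badge, blue-badge, T23, and amber-clearance — 5 of the 6.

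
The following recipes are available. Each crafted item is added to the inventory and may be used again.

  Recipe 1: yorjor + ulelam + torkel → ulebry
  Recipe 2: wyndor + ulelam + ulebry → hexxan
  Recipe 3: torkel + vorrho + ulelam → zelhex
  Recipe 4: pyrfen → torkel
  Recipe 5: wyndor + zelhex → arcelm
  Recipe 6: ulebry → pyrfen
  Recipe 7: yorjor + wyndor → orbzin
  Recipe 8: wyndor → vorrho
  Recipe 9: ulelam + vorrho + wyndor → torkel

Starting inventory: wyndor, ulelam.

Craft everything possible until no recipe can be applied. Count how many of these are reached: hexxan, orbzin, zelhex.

1

wyndor → vorrho (Recipe 8).
Using Recipe 9, ulelam, vorrho, and wyndor make torkel.
Using Recipe 3, torkel, vorrho, and ulelam make zelhex.
hexxan would need wyndor, ulelam, and ulebry (Recipe 2), but ulebry is never obtained.
orbzin would need yorjor and wyndor (Recipe 7), but yorjor is never obtained.
zelhex: reached.
Reached: zelhex — 1 of the 3.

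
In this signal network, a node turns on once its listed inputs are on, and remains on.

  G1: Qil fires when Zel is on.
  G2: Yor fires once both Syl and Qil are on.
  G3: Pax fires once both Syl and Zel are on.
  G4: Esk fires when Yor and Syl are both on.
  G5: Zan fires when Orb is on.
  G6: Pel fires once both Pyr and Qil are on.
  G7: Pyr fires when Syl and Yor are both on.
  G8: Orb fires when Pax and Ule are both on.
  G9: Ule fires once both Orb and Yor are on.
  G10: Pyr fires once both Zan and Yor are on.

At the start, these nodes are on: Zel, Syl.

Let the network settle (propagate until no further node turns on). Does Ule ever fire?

Ule would need Orb and Yor (G9), but Orb never turns on.

No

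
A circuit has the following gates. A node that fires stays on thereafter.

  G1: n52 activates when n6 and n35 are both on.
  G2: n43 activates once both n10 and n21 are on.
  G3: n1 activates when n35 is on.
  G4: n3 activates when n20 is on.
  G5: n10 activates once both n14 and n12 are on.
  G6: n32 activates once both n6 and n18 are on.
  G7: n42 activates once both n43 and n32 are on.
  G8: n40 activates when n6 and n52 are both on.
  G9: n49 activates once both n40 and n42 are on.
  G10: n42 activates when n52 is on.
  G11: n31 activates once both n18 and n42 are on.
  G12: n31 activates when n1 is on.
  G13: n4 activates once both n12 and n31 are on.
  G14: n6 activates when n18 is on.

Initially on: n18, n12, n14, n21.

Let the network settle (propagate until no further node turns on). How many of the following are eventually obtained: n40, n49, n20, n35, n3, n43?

G5: n14 and n12 on → n10 on.
G2: n10 and n21 on → n43 on.
n40 would need n6 and n52 (G8), but n52 never turns on.
n49 would need n40 and n42 (G9), but n40 never turns on.
No rule produces n20, and it is not given.
No rule produces n35, and it is not given.
n3 would need n20 (G4), but n20 never turns on.
n43: reached.
Reached: n43 — 1 of the 6.

1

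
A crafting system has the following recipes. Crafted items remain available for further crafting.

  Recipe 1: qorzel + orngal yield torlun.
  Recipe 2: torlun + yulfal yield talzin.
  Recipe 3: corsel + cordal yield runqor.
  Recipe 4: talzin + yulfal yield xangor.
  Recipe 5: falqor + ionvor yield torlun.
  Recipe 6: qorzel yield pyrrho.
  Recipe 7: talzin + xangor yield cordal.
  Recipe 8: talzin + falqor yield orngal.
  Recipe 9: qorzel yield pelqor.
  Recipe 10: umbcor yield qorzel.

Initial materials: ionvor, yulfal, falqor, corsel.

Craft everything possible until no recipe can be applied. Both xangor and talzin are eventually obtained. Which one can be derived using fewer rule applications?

talzin: Using Recipe 5, falqor and ionvor make torlun. Using Recipe 2, torlun and yulfal make talzin. [2 rule applications]
xangor: Using Recipe 5, falqor and ionvor make torlun. Using Recipe 2, torlun and yulfal make talzin. talzin + yulfal → xangor (Recipe 4). [3 rule applications]
talzin needs fewer.

talzin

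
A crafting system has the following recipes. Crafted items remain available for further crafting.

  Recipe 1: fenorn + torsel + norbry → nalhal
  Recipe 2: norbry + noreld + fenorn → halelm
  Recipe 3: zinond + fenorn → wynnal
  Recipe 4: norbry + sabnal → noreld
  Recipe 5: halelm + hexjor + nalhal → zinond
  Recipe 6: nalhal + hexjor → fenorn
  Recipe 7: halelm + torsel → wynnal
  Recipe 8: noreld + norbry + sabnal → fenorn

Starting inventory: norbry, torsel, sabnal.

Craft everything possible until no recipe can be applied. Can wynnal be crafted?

Yes

norbry + sabnal → noreld (Recipe 4).
noreld + norbry + sabnal → fenorn (Recipe 8).
norbry + noreld + fenorn → halelm (Recipe 2).
halelm + torsel → wynnal (Recipe 7).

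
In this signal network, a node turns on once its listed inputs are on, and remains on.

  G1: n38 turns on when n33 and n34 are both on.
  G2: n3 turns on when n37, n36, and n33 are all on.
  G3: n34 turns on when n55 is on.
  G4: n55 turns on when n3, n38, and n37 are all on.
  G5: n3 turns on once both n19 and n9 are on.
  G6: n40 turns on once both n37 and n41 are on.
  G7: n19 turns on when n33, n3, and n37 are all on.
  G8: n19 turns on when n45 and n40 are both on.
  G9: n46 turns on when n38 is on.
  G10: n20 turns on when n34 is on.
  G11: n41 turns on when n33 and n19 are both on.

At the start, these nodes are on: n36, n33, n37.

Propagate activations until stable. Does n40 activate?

G2: n37, n36, and n33 on → n3 on.
n33, n3, and n37 are on, so n19 turns on (G7).
G11: n33 and n19 on → n41 on.
G6: n37 and n41 on → n40 on.

Yes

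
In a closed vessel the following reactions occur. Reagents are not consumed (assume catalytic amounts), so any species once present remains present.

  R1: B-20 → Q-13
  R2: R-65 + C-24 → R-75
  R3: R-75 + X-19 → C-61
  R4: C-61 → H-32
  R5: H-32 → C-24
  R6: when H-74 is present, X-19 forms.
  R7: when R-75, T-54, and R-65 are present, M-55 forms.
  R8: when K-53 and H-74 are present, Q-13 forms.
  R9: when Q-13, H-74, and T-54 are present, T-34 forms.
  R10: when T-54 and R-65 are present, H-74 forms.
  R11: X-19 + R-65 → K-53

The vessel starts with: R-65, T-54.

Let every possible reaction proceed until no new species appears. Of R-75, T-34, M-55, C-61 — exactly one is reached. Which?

T-54 and R-65 present → H-74 forms (R10).
H-74 present → X-19 forms (R6).
X-19 and R-65 present → K-53 forms (R11).
K-53 and H-74 present → Q-13 forms (R8).
Q-13, H-74, and T-54 present → T-34 forms (R9).
M-55 would need R-75, T-54, and R-65 (R7), but R-75 never forms. R-75 would need R-65 and C-24 (R2), but C-24 never forms. C-61 would need R-75 and X-19 (R3), but R-75 never forms.

T-34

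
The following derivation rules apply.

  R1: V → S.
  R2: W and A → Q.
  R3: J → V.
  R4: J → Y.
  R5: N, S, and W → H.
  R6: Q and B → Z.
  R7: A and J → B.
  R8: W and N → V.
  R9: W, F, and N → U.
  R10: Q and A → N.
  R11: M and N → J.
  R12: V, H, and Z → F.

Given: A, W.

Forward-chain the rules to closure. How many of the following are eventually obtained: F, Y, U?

F would need V, H, and Z (R12), but Z is never established.
Y would need J (R4), but J is never established.
U would need W, F, and N (R9), but F is never established.
None of the 3 are reached.

0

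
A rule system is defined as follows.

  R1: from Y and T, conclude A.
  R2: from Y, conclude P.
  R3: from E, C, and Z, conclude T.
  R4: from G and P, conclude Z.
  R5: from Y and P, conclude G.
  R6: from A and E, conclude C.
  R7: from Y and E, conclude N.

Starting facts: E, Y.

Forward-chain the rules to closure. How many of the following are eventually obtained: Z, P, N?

Y and E hold, so N follows (R7).
From Y, R2 gives P.
From Y and P, R5 gives G.
G and P hold, so Z follows (R4).
Z: reached.
P: reached.
N: reached.
All 3 are reached.

3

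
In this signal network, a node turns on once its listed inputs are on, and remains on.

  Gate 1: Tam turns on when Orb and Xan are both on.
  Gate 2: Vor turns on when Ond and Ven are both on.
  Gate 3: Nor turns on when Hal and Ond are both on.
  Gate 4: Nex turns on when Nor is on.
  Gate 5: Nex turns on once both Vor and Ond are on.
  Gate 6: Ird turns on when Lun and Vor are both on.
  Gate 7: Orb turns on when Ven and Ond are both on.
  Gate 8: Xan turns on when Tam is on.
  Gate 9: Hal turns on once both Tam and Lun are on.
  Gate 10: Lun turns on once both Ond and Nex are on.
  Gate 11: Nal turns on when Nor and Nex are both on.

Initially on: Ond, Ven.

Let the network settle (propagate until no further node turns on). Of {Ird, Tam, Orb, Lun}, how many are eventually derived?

3

Gate 2: Ond and Ven on → Vor on.
Ven and Ond are on, so Orb turns on (Gate 7).
Gate 5: Vor and Ond on → Nex on.
Ond and Nex are on, so Lun turns on (Gate 10).
Gate 6: Lun and Vor on → Ird on.
Ird: reached.
Tam would need Orb and Xan (Gate 1), but Xan never turns on.
Orb: reached.
Lun: reached.
Reached: Ird, Orb, and Lun — 3 of the 4.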